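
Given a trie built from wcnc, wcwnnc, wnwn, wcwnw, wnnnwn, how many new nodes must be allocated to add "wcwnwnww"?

3

"wcwnw" is already a path in the trie; the remaining "nww" must be added.
Each of the 3 remaining characters creates one node.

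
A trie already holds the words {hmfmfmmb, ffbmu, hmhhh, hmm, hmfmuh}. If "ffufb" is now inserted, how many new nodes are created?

The longest prefix of "ffufb" already in the trie is "ff" (length 2).
Each of the 3 remaining characters creates one node.

3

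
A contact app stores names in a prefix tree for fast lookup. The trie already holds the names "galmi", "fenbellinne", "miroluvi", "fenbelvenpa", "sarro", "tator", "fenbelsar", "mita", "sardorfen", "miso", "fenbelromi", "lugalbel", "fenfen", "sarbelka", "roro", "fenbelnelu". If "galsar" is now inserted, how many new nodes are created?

3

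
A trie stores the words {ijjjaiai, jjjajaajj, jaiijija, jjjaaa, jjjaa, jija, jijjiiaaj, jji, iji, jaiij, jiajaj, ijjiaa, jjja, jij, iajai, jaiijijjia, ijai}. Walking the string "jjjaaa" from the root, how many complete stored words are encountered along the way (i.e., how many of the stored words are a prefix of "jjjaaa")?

Check each prefix of "jjjaaa" against the stored set — each match is an end-marker on the path.
Prefixes of the query that are stored words: "jjja", "jjjaa", "jjjaaa"
Count: 3

3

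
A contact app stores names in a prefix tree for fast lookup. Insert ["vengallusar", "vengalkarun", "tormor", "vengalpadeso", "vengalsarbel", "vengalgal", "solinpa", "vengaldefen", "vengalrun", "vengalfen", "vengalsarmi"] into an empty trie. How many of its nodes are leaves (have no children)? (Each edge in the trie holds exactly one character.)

A leaf is a node with no children — equivalently, the end of a word that is not a proper prefix of any other stored word.
Those words: "solinpa", "tormor", "vengaldefen", "vengalfen", "vengalgal", "vengalkarun", "vengallusar", "vengalpadeso", "vengalrun", "vengalsarbel", "vengalsarmi"
Leaf count: 11

11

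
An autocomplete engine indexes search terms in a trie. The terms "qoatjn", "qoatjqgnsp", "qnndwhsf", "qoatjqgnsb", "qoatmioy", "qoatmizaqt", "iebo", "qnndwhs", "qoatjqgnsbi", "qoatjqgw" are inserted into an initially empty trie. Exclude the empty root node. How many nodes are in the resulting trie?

Trie structure (* marks end of a word):
(root)
├─ i
│  └─ e
│     └─ b
│        └─ o *
└─ q
   ├─ n
   │  └─ n
   │     └─ d
   │        └─ w
   │           └─ h
   │              └─ s *
   │                 └─ f *
   └─ o
      └─ a
         └─ t
            ├─ j
            │  ├─ n *
            │  └─ q
            │     └─ g
            │        ├─ n
            │        │  └─ s
            │        │     ├─ b *
            │        │     │  └─ i *
            │        │     └─ p *
            │        └─ w *
            └─ m
               └─ i
                  ├─ o
                  │  └─ y *
                  └─ z
                     └─ a
                        └─ q
                           └─ t *
Counting every labelled node above: 33.

33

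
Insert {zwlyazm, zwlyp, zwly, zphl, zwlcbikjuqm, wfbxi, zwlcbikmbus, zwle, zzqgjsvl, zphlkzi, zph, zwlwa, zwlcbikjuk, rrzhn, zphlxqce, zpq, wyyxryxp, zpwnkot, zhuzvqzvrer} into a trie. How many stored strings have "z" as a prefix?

16

Traverse to the node for "z", then collect every word in that subtree.
Words under "z": zhuzvqzvrer, zph, zphl, zphlkzi, zphlxqce, zpq, zpwnkot, zwlcbikjuk, zwlcbikjuqm, zwlcbikmbus, zwle, zwlwa, zwly, zwlyazm, zwlyp, zzqgjsvl
Count: 16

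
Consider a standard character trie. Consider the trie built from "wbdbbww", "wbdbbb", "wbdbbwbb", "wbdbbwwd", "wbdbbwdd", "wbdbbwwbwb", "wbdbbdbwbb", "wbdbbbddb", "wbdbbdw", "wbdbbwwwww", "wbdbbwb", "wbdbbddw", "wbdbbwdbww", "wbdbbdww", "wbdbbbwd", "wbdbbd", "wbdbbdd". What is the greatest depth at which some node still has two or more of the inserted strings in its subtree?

Equivalently: take the maximum, over all pairs, of their longest common prefix length.
e.g. "wbdbbdd" and "wbdbbddw" share the prefix "wbdbbdd" of length 7; no pair shares a longer one.
Longest shared-prefix length: 7

7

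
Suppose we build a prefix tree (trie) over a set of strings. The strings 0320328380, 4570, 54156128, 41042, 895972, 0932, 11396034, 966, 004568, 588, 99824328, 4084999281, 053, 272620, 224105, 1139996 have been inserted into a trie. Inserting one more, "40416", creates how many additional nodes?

"40" is already a path in the trie; the remaining "416" must be added.
Each of the 3 remaining characters creates one node.

3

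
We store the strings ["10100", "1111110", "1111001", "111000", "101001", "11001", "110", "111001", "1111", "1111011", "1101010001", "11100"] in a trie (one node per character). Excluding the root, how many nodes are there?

31

For each word, the new-node count is its length minus the longest prefix already in the trie:
  "10100" → 5 new (1, 0, 1, 0, 0)
  "1111110" → prefix "1" already present; 6 new (1, 1, 1, 1, 1, 0)
  "1111001" → prefix "1111" already present; 3 new (0, 0, 1)
  "111000" → prefix "111" already present; 3 new (0, 0, 0)
  "101001" → prefix "10100" already present; 1 new (1)
  "11001" → prefix "11" already present; 3 new (0, 0, 1)
  "110" → prefix "110" already present; 0 new (none)
  "111001" → prefix "11100" already present; 1 new (1)
  "1111" → prefix "1111" already present; 0 new (none)
  "1111011" → prefix "11110" already present; 2 new (1, 1)
  "1101010001" → prefix "110" already present; 7 new (1, 0, 1, 0, 0, 0, 1)
  "11100" → prefix "11100" already present; 0 new (none)
Total nodes = 5 + 6 + 3 + 3 + 1 + 3 + 0 + 1 + 0 + 2 + 7 + 0 = 31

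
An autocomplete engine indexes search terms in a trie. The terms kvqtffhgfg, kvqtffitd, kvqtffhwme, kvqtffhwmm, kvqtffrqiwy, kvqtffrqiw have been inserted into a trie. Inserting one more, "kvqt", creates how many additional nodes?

0

Every character of "kvqt" already lies on an existing path (it is a prefix of some stored word).
No new nodes are needed: 0.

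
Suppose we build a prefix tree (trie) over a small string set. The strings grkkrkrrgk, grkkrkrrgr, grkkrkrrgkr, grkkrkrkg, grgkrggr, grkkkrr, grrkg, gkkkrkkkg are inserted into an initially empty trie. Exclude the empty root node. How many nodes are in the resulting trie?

Trace insertions, counting only characters that open a new branch:
  "grkkrkrrgk" → 10 new (g, r, k, k, r, k, r, r, g, k)
  "grkkrkrrgr" → prefix "grkkrkrrg" already present; 1 new (r)
  "grkkrkrrgkr" → prefix "grkkrkrrgk" already present; 1 new (r)
  "grkkrkrkg" → prefix "grkkrkr" already present; 2 new (k, g)
  "grgkrggr" → prefix "gr" already present; 6 new (g, k, r, g, g, r)
  "grkkkrr" → prefix "grkk" already present; 3 new (k, r, r)
  "grrkg" → prefix "gr" already present; 3 new (r, k, g)
  "gkkkrkkkg" → prefix "g" already present; 8 new (k, k, k, r, k, k, k, g)
Total nodes = 10 + 1 + 1 + 2 + 6 + 3 + 3 + 8 = 34

34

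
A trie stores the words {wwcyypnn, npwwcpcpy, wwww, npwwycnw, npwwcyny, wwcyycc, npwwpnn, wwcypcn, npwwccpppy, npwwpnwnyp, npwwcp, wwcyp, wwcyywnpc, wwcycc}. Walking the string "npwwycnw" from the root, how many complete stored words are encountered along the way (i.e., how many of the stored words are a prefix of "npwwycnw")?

1

Check each prefix of "npwwycnw" against the stored set — each match is an end-marker on the path.
Prefixes of the query that are stored words: "npwwycnw"
Count: 1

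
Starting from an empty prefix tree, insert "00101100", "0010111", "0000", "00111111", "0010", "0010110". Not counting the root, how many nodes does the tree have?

Count nodes per top-level branch (shared prefixes stored once):
  '0'-branch (0000, 0010, 0010110, 00101100, 0010111, 00111111): 16 nodes
Sum: 16

16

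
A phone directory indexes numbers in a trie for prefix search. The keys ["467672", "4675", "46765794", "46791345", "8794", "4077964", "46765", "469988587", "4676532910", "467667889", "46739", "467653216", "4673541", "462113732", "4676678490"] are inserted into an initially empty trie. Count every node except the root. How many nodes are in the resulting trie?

For each word, the new-node count is its length minus the longest prefix already in the trie:
  "467672" → 6 new (4, 6, 7, 6, 7, 2)
  "4675" → prefix "467" already present; 1 new (5)
  "46765794" → prefix "4676" already present; 4 new (5, 7, 9, 4)
  "46791345" → prefix "467" already present; 5 new (9, 1, 3, 4, 5)
  "8794" → 4 new (8, 7, 9, 4)
  "4077964" → prefix "4" already present; 6 new (0, 7, 7, 9, 6, 4)
  "46765" → prefix "46765" already present; 0 new (none)
  "469988587" → prefix "46" already present; 7 new (9, 9, 8, 8, 5, 8, 7)
  "4676532910" → prefix "46765" already present; 5 new (3, 2, 9, 1, 0)
  "467667889" → prefix "4676" already present; 5 new (6, 7, 8, 8, 9)
  "46739" → prefix "467" already present; 2 new (3, 9)
  "467653216" → prefix "4676532" already present; 2 new (1, 6)
  "4673541" → prefix "4673" already present; 3 new (5, 4, 1)
  "462113732" → prefix "46" already present; 7 new (2, 1, 1, 3, 7, 3, 2)
  "4676678490" → prefix "4676678" already present; 3 new (4, 9, 0)
Total nodes = 6 + 1 + 4 + 5 + 4 + 6 + 0 + 7 + 5 + 5 + 2 + 2 + 3 + 7 + 3 = 60

60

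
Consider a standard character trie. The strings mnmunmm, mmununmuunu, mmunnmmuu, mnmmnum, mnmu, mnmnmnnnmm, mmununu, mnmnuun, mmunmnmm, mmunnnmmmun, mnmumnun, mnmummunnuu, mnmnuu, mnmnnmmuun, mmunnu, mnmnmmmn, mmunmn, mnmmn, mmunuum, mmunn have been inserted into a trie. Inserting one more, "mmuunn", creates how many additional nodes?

3

The longest prefix of "mmuunn" already in the trie is "mmu" (length 3).
So 6 − 3 = 3 new nodes.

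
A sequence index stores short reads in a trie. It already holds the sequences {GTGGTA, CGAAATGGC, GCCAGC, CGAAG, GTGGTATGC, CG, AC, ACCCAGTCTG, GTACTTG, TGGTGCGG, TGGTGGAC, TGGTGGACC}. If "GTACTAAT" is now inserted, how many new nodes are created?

3

"GTACT" is already a path in the trie; the remaining "AAT" must be added.
So 8 − 5 = 3 new nodes.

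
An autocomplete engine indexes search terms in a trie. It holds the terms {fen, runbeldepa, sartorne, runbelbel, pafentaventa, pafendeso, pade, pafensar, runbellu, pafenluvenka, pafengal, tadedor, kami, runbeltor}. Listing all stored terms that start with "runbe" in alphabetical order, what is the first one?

Filter for "runbe…" and sort: "runbelbel", "runbeldepa", "runbellu", "runbeltor"
The 1st is runbelbel.

runbelbel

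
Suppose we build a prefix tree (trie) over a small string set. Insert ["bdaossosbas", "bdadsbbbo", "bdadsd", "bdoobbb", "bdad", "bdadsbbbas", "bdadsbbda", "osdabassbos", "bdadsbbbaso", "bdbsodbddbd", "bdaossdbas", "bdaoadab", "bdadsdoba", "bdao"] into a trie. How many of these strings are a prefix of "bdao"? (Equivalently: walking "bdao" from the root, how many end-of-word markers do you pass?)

Traverse "bdao" character by character; count nodes along the way that are marked as word ends.
Prefixes of the query that are stored words: "bdao"
Count: 1

1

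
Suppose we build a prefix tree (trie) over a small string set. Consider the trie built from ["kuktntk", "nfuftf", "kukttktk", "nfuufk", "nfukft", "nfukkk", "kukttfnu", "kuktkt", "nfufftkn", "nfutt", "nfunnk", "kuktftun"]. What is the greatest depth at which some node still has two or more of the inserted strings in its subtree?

The deepest shared node is where two words last agree before diverging.
e.g. "kukttfnu" and "kukttktk" share the prefix "kuktt" of length 5; no pair shares a longer one.
Longest shared-prefix length: 5

5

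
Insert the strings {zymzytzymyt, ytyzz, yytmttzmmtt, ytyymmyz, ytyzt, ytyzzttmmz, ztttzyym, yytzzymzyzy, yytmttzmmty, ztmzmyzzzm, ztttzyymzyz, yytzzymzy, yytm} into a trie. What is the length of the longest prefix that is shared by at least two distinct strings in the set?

Look for the deepest trie node that still has at least two words in its subtree.
"yytmttzmmtt" and "yytmttzmmty" agree on "yytmttzmmt" (10 characters) before diverging; nothing deeper is shared.
Longest shared-prefix length: 10

10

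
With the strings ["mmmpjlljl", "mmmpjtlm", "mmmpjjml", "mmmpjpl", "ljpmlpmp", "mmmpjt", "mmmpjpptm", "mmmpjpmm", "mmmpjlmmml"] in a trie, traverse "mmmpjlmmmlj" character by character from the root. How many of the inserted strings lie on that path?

1

Traverse "mmmpjlmmmlj" character by character; count nodes along the way that are marked as word ends.
Prefixes of the query that are stored words: "mmmpjlmmml"
Count: 1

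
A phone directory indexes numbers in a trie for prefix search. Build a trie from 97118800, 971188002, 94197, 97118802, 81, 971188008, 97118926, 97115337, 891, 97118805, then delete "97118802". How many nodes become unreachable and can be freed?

After clearing the end-marker at "97118802", prune upward until reaching a node still needed by another word.
The suffix "2" (1 node) is used only by "97118802"; the node for "9711880" still has the child "0", so pruning stops there.
Nodes removed: 1

1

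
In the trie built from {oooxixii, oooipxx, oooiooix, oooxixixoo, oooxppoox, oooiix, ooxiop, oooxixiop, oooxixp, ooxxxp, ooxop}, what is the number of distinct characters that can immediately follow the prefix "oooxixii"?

Walk "oooxixii" from the root, arriving at one node.
No stored string extends past "oooxixii".
That node has 0 child edges.

0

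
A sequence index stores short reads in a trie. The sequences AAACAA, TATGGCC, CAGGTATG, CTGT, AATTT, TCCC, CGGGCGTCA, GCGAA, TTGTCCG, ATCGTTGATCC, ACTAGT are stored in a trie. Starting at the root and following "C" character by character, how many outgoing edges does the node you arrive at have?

The children of the "C" node are the distinct next characters among strings starting with "C".
Distinct next characters after "C": A, G, T.
That node has 3 child edges.

3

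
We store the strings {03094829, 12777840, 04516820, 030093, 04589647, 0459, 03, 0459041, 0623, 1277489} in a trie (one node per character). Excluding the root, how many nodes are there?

41

Count nodes per top-level branch (shared prefixes stored once):
  '0'-branch (03, 030093, 03094829, 04516820, 04589647, 0459, 0459041, 0623): 30 nodes
  '1'-branch (1277489, 12777840): 11 nodes
Sum: 41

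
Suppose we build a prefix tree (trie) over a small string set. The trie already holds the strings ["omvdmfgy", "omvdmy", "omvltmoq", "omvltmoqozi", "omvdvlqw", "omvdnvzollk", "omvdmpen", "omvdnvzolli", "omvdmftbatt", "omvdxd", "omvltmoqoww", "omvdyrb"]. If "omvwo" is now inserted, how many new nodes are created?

The longest prefix of "omvwo" already in the trie is "omv" (length 3).
New nodes needed: |"omvwo"| − 3 = 5 − 3 = 2.

2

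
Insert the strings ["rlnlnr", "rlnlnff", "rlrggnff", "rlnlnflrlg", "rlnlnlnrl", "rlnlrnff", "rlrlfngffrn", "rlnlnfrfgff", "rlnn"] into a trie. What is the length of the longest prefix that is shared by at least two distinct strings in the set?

Look for the deepest trie node that still has at least two words in its subtree.
"rlnlnff" and "rlnlnflrlg" agree on "rlnlnf" (6 characters) before diverging; nothing deeper is shared.
Longest shared-prefix length: 6

6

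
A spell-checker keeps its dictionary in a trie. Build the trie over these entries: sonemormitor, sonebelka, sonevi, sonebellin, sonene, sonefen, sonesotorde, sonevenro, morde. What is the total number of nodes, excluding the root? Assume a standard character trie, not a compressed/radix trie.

43

Trace insertions, counting only characters that open a new branch:
  "sonemormitor" → 12 new (s, o, n, e, m, o, r, m, i, t, o, r)
  "sonebelka" → prefix "sone" already present; 5 new (b, e, l, k, a)
  "sonevi" → prefix "sone" already present; 2 new (v, i)
  "sonebellin" → prefix "sonebel" already present; 3 new (l, i, n)
  "sonene" → prefix "sone" already present; 2 new (n, e)
  "sonefen" → prefix "sone" already present; 3 new (f, e, n)
  "sonesotorde" → prefix "sone" already present; 7 new (s, o, t, o, r, d, e)
  "sonevenro" → prefix "sonev" already present; 4 new (e, n, r, o)
  "morde" → 5 new (m, o, r, d, e)
Total nodes = 12 + 5 + 2 + 3 + 2 + 3 + 7 + 4 + 5 = 43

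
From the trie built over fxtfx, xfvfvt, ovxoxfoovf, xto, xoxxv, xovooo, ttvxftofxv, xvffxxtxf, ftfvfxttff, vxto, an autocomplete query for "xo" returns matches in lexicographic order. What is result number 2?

Filter for "xo…" and sort: "xovooo", "xoxxv"
Position 2: xoxxv

xoxxv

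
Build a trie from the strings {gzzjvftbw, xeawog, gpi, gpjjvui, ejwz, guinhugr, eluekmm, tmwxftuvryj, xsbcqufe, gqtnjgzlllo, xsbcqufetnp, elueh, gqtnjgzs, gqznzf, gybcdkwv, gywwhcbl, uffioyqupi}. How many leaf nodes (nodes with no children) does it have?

A leaf is a node with no children — equivalently, the end of a word that is not a proper prefix of any other stored word.
Those words: "ejwz", "elueh", "eluekmm", "gpi", "gpjjvui", "gqtnjgzlllo", "gqtnjgzs", "gqznzf", "guinhugr", "gybcdkwv", "gywwhcbl", "gzzjvftbw", "tmwxftuvryj", "uffioyqupi", "xeawog", "xsbcqufetnp"
Leaf count: 16

16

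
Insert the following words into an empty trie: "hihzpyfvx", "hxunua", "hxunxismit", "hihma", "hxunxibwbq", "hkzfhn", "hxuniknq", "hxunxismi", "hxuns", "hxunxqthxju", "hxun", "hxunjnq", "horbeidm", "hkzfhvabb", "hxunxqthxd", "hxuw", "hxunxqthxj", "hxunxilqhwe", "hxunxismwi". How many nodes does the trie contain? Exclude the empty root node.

Trace insertions, counting only characters that open a new branch:
  "hihzpyfvx" → 9 new (h, i, h, z, p, y, f, v, x)
  "hxunua" → prefix "h" already present; 5 new (x, u, n, u, a)
  "hxunxismit" → prefix "hxun" already present; 6 new (x, i, s, m, i, t)
  "hihma" → prefix "hih" already present; 2 new (m, a)
  "hxunxibwbq" → prefix "hxunxi" already present; 4 new (b, w, b, q)
  "hkzfhn" → prefix "h" already present; 5 new (k, z, f, h, n)
  "hxuniknq" → prefix "hxun" already present; 4 new (i, k, n, q)
  "hxunxismi" → prefix "hxunxismi" already present; 0 new (none)
  "hxuns" → prefix "hxun" already present; 1 new (s)
  "hxunxqthxju" → prefix "hxunx" already present; 6 new (q, t, h, x, j, u)
  "hxun" → prefix "hxun" already present; 0 new (none)
  "hxunjnq" → prefix "hxun" already present; 3 new (j, n, q)
  "horbeidm" → prefix "h" already present; 7 new (o, r, b, e, i, d, m)
  "hkzfhvabb" → prefix "hkzfh" already present; 4 new (v, a, b, b)
  "hxunxqthxd" → prefix "hxunxqthx" already present; 1 new (d)
  "hxuw" → prefix "hxu" already present; 1 new (w)
  "hxunxqthxj" → prefix "hxunxqthxj" already present; 0 new (none)
  "hxunxilqhwe" → prefix "hxunxi" already present; 5 new (l, q, h, w, e)
  "hxunxismwi" → prefix "hxunxism" already present; 2 new (w, i)
Total nodes = 9 + 5 + 6 + 2 + 4 + 5 + 4 + 0 + 1 + 6 + 0 + 3 + 7 + 4 + 1 + 1 + 0 + 5 + 2 = 65

65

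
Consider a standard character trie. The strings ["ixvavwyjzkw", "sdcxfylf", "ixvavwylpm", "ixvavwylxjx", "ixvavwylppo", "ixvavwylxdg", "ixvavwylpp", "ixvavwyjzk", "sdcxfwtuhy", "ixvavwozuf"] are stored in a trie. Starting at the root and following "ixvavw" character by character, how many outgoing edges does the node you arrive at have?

2

Follow the path "ixvavw" to its node, then look at its outgoing edges.
Distinct next characters after "ixvavw": o, y.
That node has 2 child edges.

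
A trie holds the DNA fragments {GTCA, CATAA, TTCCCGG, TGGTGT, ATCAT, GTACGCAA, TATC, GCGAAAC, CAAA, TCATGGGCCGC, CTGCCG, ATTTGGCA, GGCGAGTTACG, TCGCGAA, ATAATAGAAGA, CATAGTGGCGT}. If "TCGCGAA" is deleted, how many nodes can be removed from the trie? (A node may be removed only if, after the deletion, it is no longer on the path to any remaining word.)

A node on "TCGCGAA"'s path can go only if nothing else ends at it or branches off below it.
The suffix "GCGAA" (5 nodes) is used only by "TCGCGAA"; the node for "TC" still has the child "A", so pruning stops there.
Nodes removed: 5

5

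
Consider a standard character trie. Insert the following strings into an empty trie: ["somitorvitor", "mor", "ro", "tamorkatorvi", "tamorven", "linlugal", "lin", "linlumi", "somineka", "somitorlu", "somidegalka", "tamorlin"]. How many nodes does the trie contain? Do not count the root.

58

For each word, the new-node count is its length minus the longest prefix already in the trie:
  "somitorvitor" → 12 new (s, o, m, i, t, o, r, v, i, t, o, r)
  "mor" → 3 new (m, o, r)
  "ro" → 2 new (r, o)
  "tamorkatorvi" → 12 new (t, a, m, o, r, k, a, t, o, r, v, i)
  "tamorven" → prefix "tamor" already present; 3 new (v, e, n)
  "linlugal" → 8 new (l, i, n, l, u, g, a, l)
  "lin" → prefix "lin" already present; 0 new (none)
  "linlumi" → prefix "linlu" already present; 2 new (m, i)
  "somineka" → prefix "somi" already present; 4 new (n, e, k, a)
  "somitorlu" → prefix "somitor" already present; 2 new (l, u)
  "somidegalka" → prefix "somi" already present; 7 new (d, e, g, a, l, k, a)
  "tamorlin" → prefix "tamor" already present; 3 new (l, i, n)
Total nodes = 12 + 3 + 2 + 12 + 3 + 8 + 0 + 2 + 4 + 2 + 7 + 3 = 58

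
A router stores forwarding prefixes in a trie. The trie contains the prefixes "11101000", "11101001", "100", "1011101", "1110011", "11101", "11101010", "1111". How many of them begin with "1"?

8

Traverse to the node for "1", then collect every word in that subtree.
Matches: "100", "1011101", "1110011", "11101", "11101000", "11101001", "11101010", "1111"
Count: 8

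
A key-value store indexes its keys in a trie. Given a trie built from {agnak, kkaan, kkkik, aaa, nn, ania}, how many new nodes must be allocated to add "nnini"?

Walking "nnini" from the root, the first 2 characters ("nn") follow existing edges; "i" is the first miss.
So 5 − 2 = 3 new nodes.

3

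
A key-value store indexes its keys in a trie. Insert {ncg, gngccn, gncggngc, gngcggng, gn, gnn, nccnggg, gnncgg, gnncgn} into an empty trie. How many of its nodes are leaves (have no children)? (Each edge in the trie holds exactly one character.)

7

Leaves are exactly the stored words that no other stored word extends.
Those words: "gncggngc", "gngccn", "gngcggng", "gnncgg", "gnncgn", "nccnggg", "ncg"
Leaf count: 7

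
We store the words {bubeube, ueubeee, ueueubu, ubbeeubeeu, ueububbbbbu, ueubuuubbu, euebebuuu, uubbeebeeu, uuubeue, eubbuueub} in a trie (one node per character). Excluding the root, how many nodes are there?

69

Trace insertions, counting only characters that open a new branch:
  "bubeube" → 7 new (b, u, b, e, u, b, e)
  "ueubeee" → 7 new (u, e, u, b, e, e, e)
  "ueueubu" → prefix "ueu" already present; 4 new (e, u, b, u)
  "ubbeeubeeu" → prefix "u" already present; 9 new (b, b, e, e, u, b, e, e, u)
  "ueububbbbbu" → prefix "ueub" already present; 7 new (u, b, b, b, b, b, u)
  "ueubuuubbu" → prefix "ueubu" already present; 5 new (u, u, b, b, u)
  "euebebuuu" → 9 new (e, u, e, b, e, b, u, u, u)
  "uubbeebeeu" → prefix "u" already present; 9 new (u, b, b, e, e, b, e, e, u)
  "uuubeue" → prefix "uu" already present; 5 new (u, b, e, u, e)
  "eubbuueub" → prefix "eu" already present; 7 new (b, b, u, u, e, u, b)
Total nodes = 7 + 7 + 4 + 9 + 7 + 5 + 9 + 9 + 5 + 7 = 69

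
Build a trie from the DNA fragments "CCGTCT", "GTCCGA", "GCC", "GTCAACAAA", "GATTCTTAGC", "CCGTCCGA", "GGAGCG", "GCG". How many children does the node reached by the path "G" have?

Walk "G" from the root, arriving at one node.
Characters that immediately follow "G" among the stored strings: {A, C, G, T}.
That node has 4 child edges.

4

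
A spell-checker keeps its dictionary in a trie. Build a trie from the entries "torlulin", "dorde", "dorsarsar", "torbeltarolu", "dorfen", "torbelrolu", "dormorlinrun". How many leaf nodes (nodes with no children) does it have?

Leaves are exactly the stored words that no other stored word extends.
Those words: "dorde", "dorfen", "dormorlinrun", "dorsarsar", "torbelrolu", "torbeltarolu", "torlulin"
Leaf count: 7

7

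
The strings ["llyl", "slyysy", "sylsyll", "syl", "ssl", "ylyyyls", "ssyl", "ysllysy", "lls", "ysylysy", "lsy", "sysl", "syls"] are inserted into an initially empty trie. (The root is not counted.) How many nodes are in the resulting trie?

43

Count nodes per top-level branch (shared prefixes stored once):
  'l'-branch (lls, llyl, lsy): 7 nodes
  's'-branch (slyysy, ssl, ssyl, syl, syls, sylsyll, sysl): 18 nodes
  'y'-branch (ylyyyls, ysllysy, ysylysy): 18 nodes
Sum: 43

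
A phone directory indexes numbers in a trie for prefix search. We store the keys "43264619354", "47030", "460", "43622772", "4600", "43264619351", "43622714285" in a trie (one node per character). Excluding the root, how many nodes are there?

Trace insertions, counting only characters that open a new branch:
  "43264619354" → 11 new (4, 3, 2, 6, 4, 6, 1, 9, 3, 5, 4)
  "47030" → prefix "4" already present; 4 new (7, 0, 3, 0)
  "460" → prefix "4" already present; 2 new (6, 0)
  "43622772" → prefix "43" already present; 6 new (6, 2, 2, 7, 7, 2)
  "4600" → prefix "460" already present; 1 new (0)
  "43264619351" → prefix "4326461935" already present; 1 new (1)
  "43622714285" → prefix "436227" already present; 5 new (1, 4, 2, 8, 5)
Total nodes = 11 + 4 + 2 + 6 + 1 + 1 + 5 = 30

30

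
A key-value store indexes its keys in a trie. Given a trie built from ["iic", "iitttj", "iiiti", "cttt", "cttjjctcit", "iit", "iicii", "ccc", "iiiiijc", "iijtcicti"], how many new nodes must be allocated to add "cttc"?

Walking "cttc" from the root, the first 3 characters ("ctt") follow existing edges; "c" is the first miss.
Each of the 1 remaining characters creates one node.

1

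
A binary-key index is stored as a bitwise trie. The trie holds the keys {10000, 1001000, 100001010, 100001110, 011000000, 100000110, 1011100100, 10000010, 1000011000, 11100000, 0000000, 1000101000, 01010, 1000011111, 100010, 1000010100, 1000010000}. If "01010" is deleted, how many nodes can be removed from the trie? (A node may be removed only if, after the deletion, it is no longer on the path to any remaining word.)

Walk "01010" from the leaf back toward the root, removing each node that no remaining word uses.
The suffix "010" (3 nodes) is used only by "01010"; the node for "01" still has the child "1", so pruning stops there.
Nodes removed: 3

3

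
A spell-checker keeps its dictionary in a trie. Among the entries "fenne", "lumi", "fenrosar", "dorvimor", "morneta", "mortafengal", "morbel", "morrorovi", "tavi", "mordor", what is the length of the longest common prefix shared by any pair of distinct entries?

Equivalently: take the maximum, over all pairs, of their longest common prefix length.
"fenne" and "fenrosar" agree on "fen" (3 characters) before diverging; nothing deeper is shared.
Longest shared-prefix length: 3

3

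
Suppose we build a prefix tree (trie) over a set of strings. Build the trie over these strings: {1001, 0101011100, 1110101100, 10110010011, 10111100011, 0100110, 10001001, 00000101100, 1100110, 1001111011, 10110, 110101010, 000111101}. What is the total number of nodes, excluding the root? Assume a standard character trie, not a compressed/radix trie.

81

Insert word by word; a character creates a node only if that edge doesn't already exist:
  "1001" → 4 new (1, 0, 0, 1)
  "0101011100" → 10 new (0, 1, 0, 1, 0, 1, 1, 1, 0, 0)
  "1110101100" → prefix "1" already present; 9 new (1, 1, 0, 1, 0, 1, 1, 0, 0)
  "10110010011" → prefix "10" already present; 9 new (1, 1, 0, 0, 1, 0, 0, 1, 1)
  "10111100011" → prefix "1011" already present; 7 new (1, 1, 0, 0, 0, 1, 1)
  "0100110" → prefix "010" already present; 4 new (0, 1, 1, 0)
  "10001001" → prefix "100" already present; 5 new (0, 1, 0, 0, 1)
  "00000101100" → prefix "0" already present; 10 new (0, 0, 0, 0, 1, 0, 1, 1, 0, 0)
  "1100110" → prefix "11" already present; 5 new (0, 0, 1, 1, 0)
  "1001111011" → prefix "1001" already present; 6 new (1, 1, 1, 0, 1, 1)
  "10110" → prefix "10110" already present; 0 new (none)
  "110101010" → prefix "110" already present; 6 new (1, 0, 1, 0, 1, 0)
  "000111101" → prefix "000" already present; 6 new (1, 1, 1, 1, 0, 1)
Total nodes = 4 + 10 + 9 + 9 + 7 + 4 + 5 + 10 + 5 + 6 + 0 + 6 + 6 = 81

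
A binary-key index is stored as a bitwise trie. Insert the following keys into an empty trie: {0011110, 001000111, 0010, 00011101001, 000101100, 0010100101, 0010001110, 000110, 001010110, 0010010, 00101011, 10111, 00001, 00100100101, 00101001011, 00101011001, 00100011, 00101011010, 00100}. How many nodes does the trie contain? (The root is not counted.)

Trace insertions, counting only characters that open a new branch:
  "0011110" → 7 new (0, 0, 1, 1, 1, 1, 0)
  "001000111" → prefix "001" already present; 6 new (0, 0, 0, 1, 1, 1)
  "0010" → prefix "0010" already present; 0 new (none)
  "00011101001" → prefix "00" already present; 9 new (0, 1, 1, 1, 0, 1, 0, 0, 1)
  "000101100" → prefix "0001" already present; 5 new (0, 1, 1, 0, 0)
  "0010100101" → prefix "0010" already present; 6 new (1, 0, 0, 1, 0, 1)
  "0010001110" → prefix "001000111" already present; 1 new (0)
  "000110" → prefix "00011" already present; 1 new (0)
  "001010110" → prefix "001010" already present; 3 new (1, 1, 0)
  "0010010" → prefix "00100" already present; 2 new (1, 0)
  "00101011" → prefix "00101011" already present; 0 new (none)
  "10111" → 5 new (1, 0, 1, 1, 1)
  "00001" → prefix "000" already present; 2 new (0, 1)
  "00100100101" → prefix "0010010" already present; 4 new (0, 1, 0, 1)
  "00101001011" → prefix "0010100101" already present; 1 new (1)
  "00101011001" → prefix "001010110" already present; 2 new (0, 1)
  "00100011" → prefix "00100011" already present; 0 new (none)
  "00101011010" → prefix "001010110" already present; 2 new (1, 0)
  "00100" → prefix "00100" already present; 0 new (none)
Total nodes = 7 + 6 + 0 + 9 + 5 + 6 + 1 + 1 + 3 + 2 + 0 + 5 + 2 + 4 + 1 + 2 + 0 + 2 + 0 = 56

56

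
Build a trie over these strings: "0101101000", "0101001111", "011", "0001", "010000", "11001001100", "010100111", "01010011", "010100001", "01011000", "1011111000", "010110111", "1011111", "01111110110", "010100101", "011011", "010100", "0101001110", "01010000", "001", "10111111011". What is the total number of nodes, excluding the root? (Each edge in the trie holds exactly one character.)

69

Trace insertions, counting only characters that open a new branch:
  "0101101000" → 10 new (0, 1, 0, 1, 1, 0, 1, 0, 0, 0)
  "0101001111" → prefix "0101" already present; 6 new (0, 0, 1, 1, 1, 1)
  "011" → prefix "01" already present; 1 new (1)
  "0001" → prefix "0" already present; 3 new (0, 0, 1)
  "010000" → prefix "010" already present; 3 new (0, 0, 0)
  "11001001100" → 11 new (1, 1, 0, 0, 1, 0, 0, 1, 1, 0, 0)
  "010100111" → prefix "010100111" already present; 0 new (none)
  "01010011" → prefix "01010011" already present; 0 new (none)
  "010100001" → prefix "010100" already present; 3 new (0, 0, 1)
  "01011000" → prefix "010110" already present; 2 new (0, 0)
  "1011111000" → prefix "1" already present; 9 new (0, 1, 1, 1, 1, 1, 0, 0, 0)
  "010110111" → prefix "0101101" already present; 2 new (1, 1)
  "1011111" → prefix "1011111" already present; 0 new (none)
  "01111110110" → prefix "011" already present; 8 new (1, 1, 1, 1, 0, 1, 1, 0)
  "010100101" → prefix "0101001" already present; 2 new (0, 1)
  "011011" → prefix "011" already present; 3 new (0, 1, 1)
  "010100" → prefix "010100" already present; 0 new (none)
  "0101001110" → prefix "010100111" already present; 1 new (0)
  "01010000" → prefix "01010000" already present; 0 new (none)
  "001" → prefix "00" already present; 1 new (1)
  "10111111011" → prefix "1011111" already present; 4 new (1, 0, 1, 1)
Total nodes = 10 + 6 + 1 + 3 + 3 + 11 + 0 + 0 + 3 + 2 + 9 + 2 + 0 + 8 + 2 + 3 + 0 + 1 + 0 + 1 + 4 = 69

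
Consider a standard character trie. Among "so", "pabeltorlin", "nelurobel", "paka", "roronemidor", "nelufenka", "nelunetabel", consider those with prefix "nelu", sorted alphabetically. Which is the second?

Words with prefix "nelu", in lexicographic order: "nelufenka", "nelunetabel", "nelurobel"
Position 2: nelunetabel

nelunetabel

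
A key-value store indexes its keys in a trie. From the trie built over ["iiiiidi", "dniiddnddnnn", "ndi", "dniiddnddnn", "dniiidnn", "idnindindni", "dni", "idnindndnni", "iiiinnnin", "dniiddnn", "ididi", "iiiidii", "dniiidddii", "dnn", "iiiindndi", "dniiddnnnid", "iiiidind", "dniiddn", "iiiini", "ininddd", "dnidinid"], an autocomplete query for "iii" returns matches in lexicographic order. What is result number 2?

iiiidind

Words with prefix "iii", in lexicographic order: "iiiidii", "iiiidind", "iiiiidi", "iiiindndi", "iiiini", "iiiinnnin"
Position 2: iiiidind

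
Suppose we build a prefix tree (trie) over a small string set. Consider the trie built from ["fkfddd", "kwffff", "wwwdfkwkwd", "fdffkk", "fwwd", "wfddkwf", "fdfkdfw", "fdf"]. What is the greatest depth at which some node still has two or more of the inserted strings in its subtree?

Equivalently: take the maximum, over all pairs, of their longest common prefix length.
"fdf" and "fdffkk" agree on "fdf" (3 characters) before diverging; nothing deeper is shared.
Longest shared-prefix length: 3

3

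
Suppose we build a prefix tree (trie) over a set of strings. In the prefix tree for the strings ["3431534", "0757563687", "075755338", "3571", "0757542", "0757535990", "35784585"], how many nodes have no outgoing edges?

Leaves are exactly the stored words that no other stored word extends.
Those words: "0757535990", "0757542", "075755338", "0757563687", "3431534", "3571", "35784585"
Leaf count: 7

7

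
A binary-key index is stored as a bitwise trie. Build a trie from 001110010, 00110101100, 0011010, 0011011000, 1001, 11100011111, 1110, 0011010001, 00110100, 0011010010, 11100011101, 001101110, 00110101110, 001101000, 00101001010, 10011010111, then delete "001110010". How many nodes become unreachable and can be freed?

5

After clearing the end-marker at "001110010", prune upward until reaching a node still needed by another word.
The suffix "10010" (5 nodes) is used only by "001110010"; the node for "0011" still has the child "0", so pruning stops there.
Nodes removed: 5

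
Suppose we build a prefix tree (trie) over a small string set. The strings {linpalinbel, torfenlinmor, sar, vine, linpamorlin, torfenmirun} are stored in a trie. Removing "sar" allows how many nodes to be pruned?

A node on "sar"'s path can go only if nothing else ends at it or branches off below it.
No other word shares any prefix with "sar", so all 3 of its nodes go.
Nodes removed: 3

3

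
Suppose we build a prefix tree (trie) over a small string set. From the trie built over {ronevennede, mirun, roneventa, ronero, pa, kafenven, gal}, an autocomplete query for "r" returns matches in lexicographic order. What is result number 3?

Words with prefix "r", in lexicographic order: "ronero", "ronevennede", "roneventa"
Position 3: roneventa

roneventa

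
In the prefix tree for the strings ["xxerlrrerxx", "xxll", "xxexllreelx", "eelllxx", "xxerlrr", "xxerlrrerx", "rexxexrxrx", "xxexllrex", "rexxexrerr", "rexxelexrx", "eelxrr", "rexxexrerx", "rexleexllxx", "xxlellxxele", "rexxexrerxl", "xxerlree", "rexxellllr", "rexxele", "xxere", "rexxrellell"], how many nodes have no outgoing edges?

16

A leaf is a node with no children — equivalently, the end of a word that is not a proper prefix of any other stored word.
Those words: "eelllxx", "eelxrr", "rexleexllxx", "rexxelexrx", "rexxellllr", "rexxexrerr", "rexxexrerxl", "rexxexrxrx", "rexxrellell", "xxere", "xxerlree", "xxerlrrerxx", "xxexllreelx", "xxexllrex", "xxlellxxele", "xxll"
Leaf count: 16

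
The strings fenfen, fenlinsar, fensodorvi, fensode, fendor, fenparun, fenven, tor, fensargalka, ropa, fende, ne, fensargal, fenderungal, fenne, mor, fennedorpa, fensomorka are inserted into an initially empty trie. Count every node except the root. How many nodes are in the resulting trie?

69

For each word, the new-node count is its length minus the longest prefix already in the trie:
  "fenfen" → 6 new (f, e, n, f, e, n)
  "fenlinsar" → prefix "fen" already present; 6 new (l, i, n, s, a, r)
  "fensodorvi" → prefix "fen" already present; 7 new (s, o, d, o, r, v, i)
  "fensode" → prefix "fensod" already present; 1 new (e)
  "fendor" → prefix "fen" already present; 3 new (d, o, r)
  "fenparun" → prefix "fen" already present; 5 new (p, a, r, u, n)
  "fenven" → prefix "fen" already present; 3 new (v, e, n)
  "tor" → 3 new (t, o, r)
  "fensargalka" → prefix "fens" already present; 7 new (a, r, g, a, l, k, a)
  "ropa" → 4 new (r, o, p, a)
  "fende" → prefix "fend" already present; 1 new (e)
  "ne" → 2 new (n, e)
  "fensargal" → prefix "fensargal" already present; 0 new (none)
  "fenderungal" → prefix "fende" already present; 6 new (r, u, n, g, a, l)
  "fenne" → prefix "fen" already present; 2 new (n, e)
  "mor" → 3 new (m, o, r)
  "fennedorpa" → prefix "fenne" already present; 5 new (d, o, r, p, a)
  "fensomorka" → prefix "fenso" already present; 5 new (m, o, r, k, a)
Total nodes = 6 + 6 + 7 + 1 + 3 + 5 + 3 + 3 + 7 + 4 + 1 + 2 + 0 + 6 + 2 + 3 + 5 + 5 = 69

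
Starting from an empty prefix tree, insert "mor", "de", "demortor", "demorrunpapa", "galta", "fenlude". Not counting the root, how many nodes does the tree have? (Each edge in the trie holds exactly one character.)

For each word, the new-node count is its length minus the longest prefix already in the trie:
  "mor" → 3 new (m, o, r)
  "de" → 2 new (d, e)
  "demortor" → prefix "de" already present; 6 new (m, o, r, t, o, r)
  "demorrunpapa" → prefix "demor" already present; 7 new (r, u, n, p, a, p, a)
  "galta" → 5 new (g, a, l, t, a)
  "fenlude" → 7 new (f, e, n, l, u, d, e)
Total nodes = 3 + 2 + 6 + 7 + 5 + 7 = 30

30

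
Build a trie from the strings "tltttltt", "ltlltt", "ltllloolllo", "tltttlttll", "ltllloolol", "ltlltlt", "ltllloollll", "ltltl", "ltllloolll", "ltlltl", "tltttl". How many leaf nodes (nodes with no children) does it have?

7

A leaf is a node with no children — equivalently, the end of a word that is not a proper prefix of any other stored word.
Those words: "ltllloollll", "ltllloolllo", "ltllloolol", "ltlltlt", "ltlltt", "ltltl", "tltttlttll"
Leaf count: 7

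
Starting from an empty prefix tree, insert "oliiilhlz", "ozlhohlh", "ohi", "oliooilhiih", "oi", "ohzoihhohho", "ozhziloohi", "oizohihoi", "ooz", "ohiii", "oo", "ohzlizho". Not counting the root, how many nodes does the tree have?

60

Trace insertions, counting only characters that open a new branch:
  "oliiilhlz" → 9 new (o, l, i, i, i, l, h, l, z)
  "ozlhohlh" → prefix "o" already present; 7 new (z, l, h, o, h, l, h)
  "ohi" → prefix "o" already present; 2 new (h, i)
  "oliooilhiih" → prefix "oli" already present; 8 new (o, o, i, l, h, i, i, h)
  "oi" → prefix "o" already present; 1 new (i)
  "ohzoihhohho" → prefix "oh" already present; 9 new (z, o, i, h, h, o, h, h, o)
  "ozhziloohi" → prefix "oz" already present; 8 new (h, z, i, l, o, o, h, i)
  "oizohihoi" → prefix "oi" already present; 7 new (z, o, h, i, h, o, i)
  "ooz" → prefix "o" already present; 2 new (o, z)
  "ohiii" → prefix "ohi" already present; 2 new (i, i)
  "oo" → prefix "oo" already present; 0 new (none)
  "ohzlizho" → prefix "ohz" already present; 5 new (l, i, z, h, o)
Total nodes = 9 + 7 + 2 + 8 + 1 + 9 + 8 + 7 + 2 + 2 + 0 + 5 = 60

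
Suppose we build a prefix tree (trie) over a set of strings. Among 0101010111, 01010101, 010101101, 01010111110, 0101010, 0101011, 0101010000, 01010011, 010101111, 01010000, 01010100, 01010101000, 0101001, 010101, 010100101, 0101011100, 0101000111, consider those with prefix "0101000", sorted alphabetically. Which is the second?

Filter for "0101000…" and sort: "01010000", "0101000111"
Position 2: 0101000111

0101000111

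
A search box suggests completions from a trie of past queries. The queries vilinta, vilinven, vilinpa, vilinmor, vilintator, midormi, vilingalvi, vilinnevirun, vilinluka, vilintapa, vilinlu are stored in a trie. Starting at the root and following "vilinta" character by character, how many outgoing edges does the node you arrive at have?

The children of the "vilinta" node are the distinct next characters among strings starting with "vilinta".
Characters that immediately follow "vilinta" among the stored strings: {p, t}.
That node has 2 child edges.

2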